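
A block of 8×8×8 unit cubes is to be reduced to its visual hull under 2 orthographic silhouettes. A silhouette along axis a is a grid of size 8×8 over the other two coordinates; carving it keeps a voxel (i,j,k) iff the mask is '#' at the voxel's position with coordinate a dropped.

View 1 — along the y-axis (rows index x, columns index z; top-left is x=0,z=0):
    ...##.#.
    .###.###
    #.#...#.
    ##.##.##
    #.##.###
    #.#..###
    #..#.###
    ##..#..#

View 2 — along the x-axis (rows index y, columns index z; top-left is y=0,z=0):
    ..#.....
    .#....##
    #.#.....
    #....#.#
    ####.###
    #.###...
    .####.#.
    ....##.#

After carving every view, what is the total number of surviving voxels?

134 voxels

before carving: 512 voxels (8×8×8)
[1] y-view keeps 38 columns → grid now 304
[2] x-view keeps 28 columns → grid now 134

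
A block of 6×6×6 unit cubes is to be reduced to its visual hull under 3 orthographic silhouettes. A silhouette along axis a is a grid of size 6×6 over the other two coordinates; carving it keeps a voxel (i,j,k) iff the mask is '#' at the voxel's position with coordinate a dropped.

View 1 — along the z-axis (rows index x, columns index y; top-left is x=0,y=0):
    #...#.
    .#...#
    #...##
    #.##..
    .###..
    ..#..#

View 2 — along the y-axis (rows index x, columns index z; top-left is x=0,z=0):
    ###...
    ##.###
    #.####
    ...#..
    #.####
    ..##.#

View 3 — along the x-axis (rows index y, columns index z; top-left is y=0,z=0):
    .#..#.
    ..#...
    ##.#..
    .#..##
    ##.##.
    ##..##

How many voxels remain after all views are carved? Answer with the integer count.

initial block: 6^3 = 216
  1. axis=2 (XY plane), |mask|=15  ⇒  voxels=90
  2. axis=1 (XZ plane), |mask|=22  ⇒  voxels=55
  3. axis=0 (YZ plane), |mask|=17  ⇒  voxels=22

|visual hull| = 22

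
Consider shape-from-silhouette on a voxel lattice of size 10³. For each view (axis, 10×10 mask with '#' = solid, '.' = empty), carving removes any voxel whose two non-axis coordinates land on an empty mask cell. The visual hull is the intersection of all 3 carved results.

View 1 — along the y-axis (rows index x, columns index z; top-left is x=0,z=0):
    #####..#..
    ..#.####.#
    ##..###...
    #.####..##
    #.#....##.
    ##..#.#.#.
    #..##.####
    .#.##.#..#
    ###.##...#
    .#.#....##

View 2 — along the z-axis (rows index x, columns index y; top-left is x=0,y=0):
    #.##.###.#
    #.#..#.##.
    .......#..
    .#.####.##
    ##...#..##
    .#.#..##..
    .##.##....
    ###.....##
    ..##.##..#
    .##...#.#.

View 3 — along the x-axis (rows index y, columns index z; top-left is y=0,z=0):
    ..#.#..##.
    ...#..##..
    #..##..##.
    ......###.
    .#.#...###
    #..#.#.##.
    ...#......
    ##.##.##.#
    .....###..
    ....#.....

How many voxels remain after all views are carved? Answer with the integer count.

voxel count = 95

before carving: 1000 voxels (10×10×10)
  1. axis=1 (XZ plane), |mask|=55  ⇒  voxels=550
  2. axis=2 (XY plane), |mask|=47  ⇒  voxels=265
  3. axis=0 (YZ plane), |mask|=37  ⇒  voxels=95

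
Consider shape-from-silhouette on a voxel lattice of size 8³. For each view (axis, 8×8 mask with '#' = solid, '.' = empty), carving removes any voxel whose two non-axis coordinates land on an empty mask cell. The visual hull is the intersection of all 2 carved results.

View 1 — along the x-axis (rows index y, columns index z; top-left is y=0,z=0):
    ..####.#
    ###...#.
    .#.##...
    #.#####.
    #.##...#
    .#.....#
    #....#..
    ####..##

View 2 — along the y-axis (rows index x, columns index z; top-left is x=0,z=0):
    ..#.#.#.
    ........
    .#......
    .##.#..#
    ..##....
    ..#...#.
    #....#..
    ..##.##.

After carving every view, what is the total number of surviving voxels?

start: 8×8×8 = 512 voxels
after view 1 [x-axis, 32 of 64 cells solid] → remaining = 256
after view 2 [y-axis, 18 of 64 cells solid] → remaining = 73

73 voxels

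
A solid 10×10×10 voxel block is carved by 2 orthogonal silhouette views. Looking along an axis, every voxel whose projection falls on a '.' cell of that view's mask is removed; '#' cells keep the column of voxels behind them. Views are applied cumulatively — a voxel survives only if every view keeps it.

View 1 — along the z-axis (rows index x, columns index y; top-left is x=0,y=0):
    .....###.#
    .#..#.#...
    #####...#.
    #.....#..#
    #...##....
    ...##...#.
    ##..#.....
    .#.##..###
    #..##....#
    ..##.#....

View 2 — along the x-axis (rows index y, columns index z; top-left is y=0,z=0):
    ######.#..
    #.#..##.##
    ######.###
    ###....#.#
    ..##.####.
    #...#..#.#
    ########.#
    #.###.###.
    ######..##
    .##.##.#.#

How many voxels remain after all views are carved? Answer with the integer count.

|visual hull| = 245

before carving: 1000 voxels (10×10×10)
  1. axis=2 (XY plane), |mask|=38  ⇒  voxels=380
  2. axis=0 (YZ plane), |mask|=67  ⇒  voxels=245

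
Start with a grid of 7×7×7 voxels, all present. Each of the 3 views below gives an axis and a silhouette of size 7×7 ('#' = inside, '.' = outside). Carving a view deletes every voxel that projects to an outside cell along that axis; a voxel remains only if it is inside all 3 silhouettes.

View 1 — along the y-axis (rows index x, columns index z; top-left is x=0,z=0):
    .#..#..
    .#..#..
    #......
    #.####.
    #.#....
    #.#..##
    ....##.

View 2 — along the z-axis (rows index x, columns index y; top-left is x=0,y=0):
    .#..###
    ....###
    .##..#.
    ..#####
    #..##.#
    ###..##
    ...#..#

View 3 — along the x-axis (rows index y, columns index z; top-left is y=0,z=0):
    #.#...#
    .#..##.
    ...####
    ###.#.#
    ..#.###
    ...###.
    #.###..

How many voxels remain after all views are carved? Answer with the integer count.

voxel count = 42

before carving: 343 voxels (7×7×7)
after view 1 [y-axis, 18 of 49 cells solid] → remaining = 126
after view 2 [z-axis, 26 of 49 cells solid] → remaining = 74
after view 3 [x-axis, 26 of 49 cells solid] → remaining = 42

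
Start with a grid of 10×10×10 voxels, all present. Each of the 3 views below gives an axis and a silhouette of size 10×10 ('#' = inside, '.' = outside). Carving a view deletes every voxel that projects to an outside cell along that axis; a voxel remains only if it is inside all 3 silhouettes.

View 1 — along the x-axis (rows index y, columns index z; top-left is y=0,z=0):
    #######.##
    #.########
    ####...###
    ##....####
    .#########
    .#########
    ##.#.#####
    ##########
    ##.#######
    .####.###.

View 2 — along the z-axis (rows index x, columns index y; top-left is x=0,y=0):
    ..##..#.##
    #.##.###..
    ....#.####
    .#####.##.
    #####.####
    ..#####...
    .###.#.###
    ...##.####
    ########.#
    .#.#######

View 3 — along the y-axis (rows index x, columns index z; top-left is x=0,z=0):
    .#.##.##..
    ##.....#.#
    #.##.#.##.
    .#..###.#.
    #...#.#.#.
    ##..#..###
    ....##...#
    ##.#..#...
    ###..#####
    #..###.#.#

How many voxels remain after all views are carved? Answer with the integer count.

|visual hull| = 286

full grid |V| = 1000
V1 x: intersect with YZ mask (83 set) -- 830 left
V2 z: intersect with XY mask (67 set) -- 548 left
V3 y: intersect with XZ mask (51 set) -- 286 left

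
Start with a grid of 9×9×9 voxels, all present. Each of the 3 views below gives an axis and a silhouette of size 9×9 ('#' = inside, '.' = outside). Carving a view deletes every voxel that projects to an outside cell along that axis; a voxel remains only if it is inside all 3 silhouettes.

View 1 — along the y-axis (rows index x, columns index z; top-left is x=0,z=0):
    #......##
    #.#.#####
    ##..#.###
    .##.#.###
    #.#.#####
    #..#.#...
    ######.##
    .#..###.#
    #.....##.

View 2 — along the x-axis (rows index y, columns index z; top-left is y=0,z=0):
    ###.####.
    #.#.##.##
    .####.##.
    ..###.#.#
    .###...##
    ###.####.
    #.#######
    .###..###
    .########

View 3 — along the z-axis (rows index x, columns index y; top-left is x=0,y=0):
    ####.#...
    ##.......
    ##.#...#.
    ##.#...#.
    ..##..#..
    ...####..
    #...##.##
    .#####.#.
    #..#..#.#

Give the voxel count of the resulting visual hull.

initial block: 9^3 = 729
  1. axis=1 (XZ plane), |mask|=48  ⇒  voxels=432
  2. axis=0 (YZ plane), |mask|=58  ⇒  voxels=307
  3. axis=2 (XY plane), |mask|=37  ⇒  voxels=133

voxel count = 133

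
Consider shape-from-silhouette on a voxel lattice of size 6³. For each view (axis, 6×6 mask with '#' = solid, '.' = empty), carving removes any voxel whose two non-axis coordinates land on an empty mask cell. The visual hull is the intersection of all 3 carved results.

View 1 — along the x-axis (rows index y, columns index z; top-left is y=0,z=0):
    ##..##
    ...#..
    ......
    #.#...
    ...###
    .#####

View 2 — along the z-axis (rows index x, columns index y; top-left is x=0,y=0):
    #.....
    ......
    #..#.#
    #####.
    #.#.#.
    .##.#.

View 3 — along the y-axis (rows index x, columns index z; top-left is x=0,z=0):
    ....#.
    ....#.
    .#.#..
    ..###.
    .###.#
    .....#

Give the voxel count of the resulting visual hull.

before carving: 216 voxels (6×6×6)
V1 x: intersect with YZ mask (15 set) -- 90 left
V2 z: intersect with XY mask (15 set) -- 36 left
V3 y: intersect with XZ mask (12 set) -- 14 left

remaining voxels: 14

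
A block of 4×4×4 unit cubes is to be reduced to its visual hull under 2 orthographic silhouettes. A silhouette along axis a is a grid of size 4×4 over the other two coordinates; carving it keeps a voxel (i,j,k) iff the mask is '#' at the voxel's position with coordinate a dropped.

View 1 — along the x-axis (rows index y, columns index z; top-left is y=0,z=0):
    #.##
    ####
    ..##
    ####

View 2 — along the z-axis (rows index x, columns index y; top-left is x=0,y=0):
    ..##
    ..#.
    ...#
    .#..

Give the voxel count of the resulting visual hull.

|visual hull| = 16

before carving: 64 voxels (4×4×4)
[1] x-view keeps 13 columns → grid now 52
[2] z-view keeps 5 columns → grid now 16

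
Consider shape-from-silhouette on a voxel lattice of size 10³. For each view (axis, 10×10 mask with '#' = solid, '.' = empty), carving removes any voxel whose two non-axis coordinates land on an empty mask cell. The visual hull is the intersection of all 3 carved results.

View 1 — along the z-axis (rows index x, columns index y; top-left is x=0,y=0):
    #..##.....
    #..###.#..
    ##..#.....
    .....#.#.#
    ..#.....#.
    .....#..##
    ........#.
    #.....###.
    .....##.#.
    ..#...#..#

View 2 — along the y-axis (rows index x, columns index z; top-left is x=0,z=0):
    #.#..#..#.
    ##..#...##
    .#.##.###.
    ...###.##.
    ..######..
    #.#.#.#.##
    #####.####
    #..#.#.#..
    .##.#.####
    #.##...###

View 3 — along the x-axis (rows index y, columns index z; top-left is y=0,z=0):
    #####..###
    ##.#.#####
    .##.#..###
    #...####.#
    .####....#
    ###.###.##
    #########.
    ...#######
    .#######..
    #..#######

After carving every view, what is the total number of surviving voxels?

start: 10×10×10 = 1000 voxels
[1] z-view keeps 30 columns → grid now 300
[2] y-view keeps 58 columns → grid now 164
[3] x-view keeps 72 columns → grid now 124

|visual hull| = 124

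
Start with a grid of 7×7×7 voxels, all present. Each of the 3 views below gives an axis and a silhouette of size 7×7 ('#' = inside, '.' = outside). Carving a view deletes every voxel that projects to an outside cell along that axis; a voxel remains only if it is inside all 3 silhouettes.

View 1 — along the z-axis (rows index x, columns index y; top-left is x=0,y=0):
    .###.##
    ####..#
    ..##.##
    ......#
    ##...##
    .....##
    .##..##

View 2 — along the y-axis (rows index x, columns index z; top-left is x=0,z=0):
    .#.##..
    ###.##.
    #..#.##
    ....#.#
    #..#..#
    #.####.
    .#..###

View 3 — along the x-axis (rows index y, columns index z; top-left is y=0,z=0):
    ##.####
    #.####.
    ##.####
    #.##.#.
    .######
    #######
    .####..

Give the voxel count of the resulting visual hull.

before carving: 343 voxels (7×7×7)
after view 1 [z-axis, 25 of 49 cells solid] → remaining = 175
after view 2 [y-axis, 26 of 49 cells solid] → remaining = 96
after view 3 [x-axis, 38 of 49 cells solid] → remaining = 72

|visual hull| = 72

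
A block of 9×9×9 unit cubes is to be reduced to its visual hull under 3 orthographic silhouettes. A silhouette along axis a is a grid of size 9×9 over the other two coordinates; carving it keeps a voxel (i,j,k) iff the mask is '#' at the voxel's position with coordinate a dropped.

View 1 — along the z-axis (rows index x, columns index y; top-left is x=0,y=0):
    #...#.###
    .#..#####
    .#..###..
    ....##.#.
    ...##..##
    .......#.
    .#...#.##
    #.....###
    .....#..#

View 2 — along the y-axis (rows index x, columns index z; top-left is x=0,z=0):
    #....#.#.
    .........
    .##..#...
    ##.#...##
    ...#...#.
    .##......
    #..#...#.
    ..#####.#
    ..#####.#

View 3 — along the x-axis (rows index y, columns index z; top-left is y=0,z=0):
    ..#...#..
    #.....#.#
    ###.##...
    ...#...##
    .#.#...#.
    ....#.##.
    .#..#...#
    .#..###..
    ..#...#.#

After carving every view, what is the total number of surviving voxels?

voxel count = 31

start: 9×9×9 = 729 voxels
  1. axis=2 (XY plane), |mask|=33  ⇒  voxels=297
  2. axis=1 (XZ plane), |mask|=30  ⇒  voxels=100
  3. axis=0 (YZ plane), |mask|=29  ⇒  voxels=31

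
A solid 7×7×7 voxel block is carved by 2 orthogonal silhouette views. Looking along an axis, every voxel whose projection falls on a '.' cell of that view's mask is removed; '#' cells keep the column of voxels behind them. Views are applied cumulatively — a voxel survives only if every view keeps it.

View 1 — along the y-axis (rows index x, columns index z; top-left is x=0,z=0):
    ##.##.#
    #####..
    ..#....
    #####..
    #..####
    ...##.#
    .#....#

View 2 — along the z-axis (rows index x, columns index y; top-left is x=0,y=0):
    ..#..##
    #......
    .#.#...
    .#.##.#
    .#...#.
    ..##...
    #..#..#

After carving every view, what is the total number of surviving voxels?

before carving: 343 voxels (7×7×7)
V1 y: intersect with XZ mask (26 set) -- 182 left
V2 z: intersect with XY mask (17 set) -- 64 left

remaining voxels: 64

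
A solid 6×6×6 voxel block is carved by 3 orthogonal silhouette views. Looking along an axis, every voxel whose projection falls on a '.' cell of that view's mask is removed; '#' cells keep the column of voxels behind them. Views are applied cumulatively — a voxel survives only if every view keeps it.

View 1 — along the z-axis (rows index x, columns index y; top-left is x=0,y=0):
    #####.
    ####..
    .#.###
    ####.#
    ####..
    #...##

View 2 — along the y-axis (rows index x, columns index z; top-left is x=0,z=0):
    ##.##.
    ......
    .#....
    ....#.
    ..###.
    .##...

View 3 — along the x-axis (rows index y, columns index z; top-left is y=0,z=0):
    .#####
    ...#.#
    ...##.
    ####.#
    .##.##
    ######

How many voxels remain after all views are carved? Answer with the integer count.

before carving: 216 voxels (6×6×6)
step 1: project along z, AND mask (25/36) → |grid| = 150
step 2: project along y, AND mask (11/36) → |grid| = 47
step 3: project along x, AND mask (24/36) → |grid| = 31

31 voxels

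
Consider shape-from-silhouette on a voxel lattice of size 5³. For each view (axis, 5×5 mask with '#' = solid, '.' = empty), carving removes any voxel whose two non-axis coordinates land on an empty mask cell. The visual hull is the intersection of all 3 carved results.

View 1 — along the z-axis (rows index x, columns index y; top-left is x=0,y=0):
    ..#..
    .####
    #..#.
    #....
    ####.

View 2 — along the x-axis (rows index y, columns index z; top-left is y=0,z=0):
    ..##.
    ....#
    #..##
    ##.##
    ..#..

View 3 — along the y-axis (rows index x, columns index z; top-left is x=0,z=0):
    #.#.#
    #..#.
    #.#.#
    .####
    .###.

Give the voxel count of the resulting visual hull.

|visual hull| = 16

before carving: 125 voxels (5×5×5)
  1. axis=2 (XY plane), |mask|=12  ⇒  voxels=60
  2. axis=0 (YZ plane), |mask|=11  ⇒  voxels=30
  3. axis=1 (XZ plane), |mask|=15  ⇒  voxels=16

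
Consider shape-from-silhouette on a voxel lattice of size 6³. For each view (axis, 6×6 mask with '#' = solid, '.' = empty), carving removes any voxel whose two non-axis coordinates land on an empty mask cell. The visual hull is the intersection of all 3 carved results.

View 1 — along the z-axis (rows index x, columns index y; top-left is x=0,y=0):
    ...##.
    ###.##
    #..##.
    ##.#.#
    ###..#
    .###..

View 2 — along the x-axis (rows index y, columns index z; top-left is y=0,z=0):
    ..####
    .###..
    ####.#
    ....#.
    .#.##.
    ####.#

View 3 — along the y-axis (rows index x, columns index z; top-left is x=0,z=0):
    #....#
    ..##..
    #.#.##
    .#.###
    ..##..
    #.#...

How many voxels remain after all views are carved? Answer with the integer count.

before carving: 216 voxels (6×6×6)
[1] z-view keeps 21 columns → grid now 126
[2] x-view keeps 21 columns → grid now 71
[3] y-view keeps 16 columns → grid now 34

34 voxels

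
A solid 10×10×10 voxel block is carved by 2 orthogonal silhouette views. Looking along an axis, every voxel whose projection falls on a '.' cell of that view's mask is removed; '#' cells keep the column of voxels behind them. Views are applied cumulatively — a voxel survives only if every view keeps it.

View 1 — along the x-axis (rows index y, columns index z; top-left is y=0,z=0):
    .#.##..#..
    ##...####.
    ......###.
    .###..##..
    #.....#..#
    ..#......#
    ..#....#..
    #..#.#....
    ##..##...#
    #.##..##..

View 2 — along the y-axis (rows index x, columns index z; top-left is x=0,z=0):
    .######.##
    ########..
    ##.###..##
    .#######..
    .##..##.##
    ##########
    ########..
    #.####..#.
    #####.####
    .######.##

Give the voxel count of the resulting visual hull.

full grid |V| = 1000
  1. axis=0 (YZ plane), |mask|=38  ⇒  voxels=380
  2. axis=1 (XZ plane), |mask|=77  ⇒  voxels=285

voxel count = 285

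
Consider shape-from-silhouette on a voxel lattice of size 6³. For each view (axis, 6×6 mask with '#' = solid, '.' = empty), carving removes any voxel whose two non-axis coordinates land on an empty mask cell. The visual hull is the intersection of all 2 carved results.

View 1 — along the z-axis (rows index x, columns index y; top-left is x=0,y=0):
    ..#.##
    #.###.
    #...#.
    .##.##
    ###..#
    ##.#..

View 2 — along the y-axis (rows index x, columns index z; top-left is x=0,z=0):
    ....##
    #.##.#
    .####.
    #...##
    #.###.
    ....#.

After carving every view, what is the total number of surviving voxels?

remaining voxels: 61

full grid |V| = 216
V1 z: intersect with XY mask (20 set) -- 120 left
V2 y: intersect with XZ mask (18 set) -- 61 left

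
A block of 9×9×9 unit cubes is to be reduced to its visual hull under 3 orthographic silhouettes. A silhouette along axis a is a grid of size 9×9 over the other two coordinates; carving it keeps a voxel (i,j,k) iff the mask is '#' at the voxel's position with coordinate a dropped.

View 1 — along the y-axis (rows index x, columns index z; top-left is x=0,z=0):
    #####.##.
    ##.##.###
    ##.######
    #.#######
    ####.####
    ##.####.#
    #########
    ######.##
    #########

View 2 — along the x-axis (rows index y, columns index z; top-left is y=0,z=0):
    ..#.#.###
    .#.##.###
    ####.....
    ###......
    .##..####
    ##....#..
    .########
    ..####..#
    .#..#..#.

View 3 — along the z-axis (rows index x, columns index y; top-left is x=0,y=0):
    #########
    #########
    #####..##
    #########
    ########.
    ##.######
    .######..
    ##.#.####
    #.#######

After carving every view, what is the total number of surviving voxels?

voxel count = 293

full grid |V| = 729
V1 y: intersect with XZ mask (71 set) -- 639 left
V2 x: intersect with YZ mask (43 set) -- 336 left
V3 z: intersect with XY mask (71 set) -- 293 left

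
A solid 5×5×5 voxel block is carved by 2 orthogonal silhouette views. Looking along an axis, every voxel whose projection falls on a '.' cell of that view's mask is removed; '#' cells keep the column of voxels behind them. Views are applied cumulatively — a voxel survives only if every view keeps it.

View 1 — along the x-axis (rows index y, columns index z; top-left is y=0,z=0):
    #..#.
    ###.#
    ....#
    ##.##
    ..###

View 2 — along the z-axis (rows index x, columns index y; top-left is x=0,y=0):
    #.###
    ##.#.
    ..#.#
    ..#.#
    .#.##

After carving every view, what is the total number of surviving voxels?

|visual hull| = 39

initial block: 5^3 = 125
after view 1 [x-axis, 14 of 25 cells solid] → remaining = 70
after view 2 [z-axis, 14 of 25 cells solid] → remaining = 39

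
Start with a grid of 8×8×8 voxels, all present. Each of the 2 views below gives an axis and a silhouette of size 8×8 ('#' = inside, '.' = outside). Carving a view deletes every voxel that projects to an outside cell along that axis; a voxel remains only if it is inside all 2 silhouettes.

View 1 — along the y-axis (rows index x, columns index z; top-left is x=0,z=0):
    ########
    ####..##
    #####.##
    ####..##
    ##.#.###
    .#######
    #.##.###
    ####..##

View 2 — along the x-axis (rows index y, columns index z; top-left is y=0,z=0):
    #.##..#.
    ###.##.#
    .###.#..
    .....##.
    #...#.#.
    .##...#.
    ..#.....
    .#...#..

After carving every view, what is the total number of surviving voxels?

initial block: 8^3 = 512
V1 y: intersect with XZ mask (52 set) -- 416 left
V2 x: intersect with YZ mask (25 set) -- 162 left

remaining voxels: 162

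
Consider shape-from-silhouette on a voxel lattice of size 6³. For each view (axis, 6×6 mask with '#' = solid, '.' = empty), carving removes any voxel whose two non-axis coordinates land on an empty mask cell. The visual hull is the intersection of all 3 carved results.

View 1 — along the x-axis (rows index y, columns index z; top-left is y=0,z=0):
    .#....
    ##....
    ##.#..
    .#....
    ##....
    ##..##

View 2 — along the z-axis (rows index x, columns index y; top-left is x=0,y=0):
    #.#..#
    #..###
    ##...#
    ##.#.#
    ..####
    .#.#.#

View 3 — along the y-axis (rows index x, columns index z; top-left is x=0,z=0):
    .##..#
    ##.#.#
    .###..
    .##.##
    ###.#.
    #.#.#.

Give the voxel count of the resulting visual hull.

31 voxels

initial block: 6^3 = 216
[1] x-view keeps 13 columns → grid now 78
[2] z-view keeps 21 columns → grid now 48
[3] y-view keeps 21 columns → grid now 31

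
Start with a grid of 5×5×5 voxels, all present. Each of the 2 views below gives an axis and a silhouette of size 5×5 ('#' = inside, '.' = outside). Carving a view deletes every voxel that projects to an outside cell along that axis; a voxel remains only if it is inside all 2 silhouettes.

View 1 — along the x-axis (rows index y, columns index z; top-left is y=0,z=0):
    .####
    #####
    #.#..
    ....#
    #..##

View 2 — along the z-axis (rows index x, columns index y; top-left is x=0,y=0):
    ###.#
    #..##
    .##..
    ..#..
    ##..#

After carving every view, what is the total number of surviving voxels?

full grid |V| = 125
V1 x: intersect with YZ mask (15 set) -- 75 left
V2 z: intersect with XY mask (13 set) -- 43 left

|visual hull| = 43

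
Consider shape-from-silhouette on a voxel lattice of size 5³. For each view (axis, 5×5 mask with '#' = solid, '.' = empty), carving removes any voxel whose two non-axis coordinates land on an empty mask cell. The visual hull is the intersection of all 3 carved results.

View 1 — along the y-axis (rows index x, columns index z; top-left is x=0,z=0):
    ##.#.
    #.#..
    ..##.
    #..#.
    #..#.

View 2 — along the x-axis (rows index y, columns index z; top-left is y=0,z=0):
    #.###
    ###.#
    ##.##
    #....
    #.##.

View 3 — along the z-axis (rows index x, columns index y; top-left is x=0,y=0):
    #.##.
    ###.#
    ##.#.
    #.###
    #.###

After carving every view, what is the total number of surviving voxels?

full grid |V| = 125
V1 y: intersect with XZ mask (11 set) -- 55 left
V2 x: intersect with YZ mask (16 set) -- 40 left
V3 z: intersect with XY mask (18 set) -- 30 left

remaining voxels: 30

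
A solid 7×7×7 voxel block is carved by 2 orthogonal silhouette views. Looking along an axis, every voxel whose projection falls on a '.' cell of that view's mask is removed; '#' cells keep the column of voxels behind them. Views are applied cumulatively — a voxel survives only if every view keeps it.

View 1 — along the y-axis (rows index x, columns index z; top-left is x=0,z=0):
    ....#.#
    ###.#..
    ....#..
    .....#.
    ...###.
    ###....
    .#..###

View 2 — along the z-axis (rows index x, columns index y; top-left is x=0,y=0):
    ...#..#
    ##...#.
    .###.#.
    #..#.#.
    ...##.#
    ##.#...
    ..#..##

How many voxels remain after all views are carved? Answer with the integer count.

53 voxels

before carving: 343 voxels (7×7×7)
carve view 1 (along y, XZ-mask fill 18/49): 126 voxels remain
carve view 2 (along z, XY-mask fill 21/49): 53 voxels remain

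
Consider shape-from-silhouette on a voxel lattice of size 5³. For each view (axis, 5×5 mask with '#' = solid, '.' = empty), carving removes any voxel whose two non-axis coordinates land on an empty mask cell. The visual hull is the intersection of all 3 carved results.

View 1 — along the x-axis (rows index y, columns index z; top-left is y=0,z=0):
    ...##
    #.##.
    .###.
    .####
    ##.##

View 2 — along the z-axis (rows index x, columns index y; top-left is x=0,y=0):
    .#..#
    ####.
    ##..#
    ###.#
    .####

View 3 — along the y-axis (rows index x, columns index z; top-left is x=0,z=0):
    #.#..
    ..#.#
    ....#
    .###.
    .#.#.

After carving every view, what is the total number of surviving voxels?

initial block: 5^3 = 125
V1 x: intersect with YZ mask (16 set) -- 80 left
V2 z: intersect with XY mask (17 set) -- 54 left
V3 y: intersect with XZ mask (10 set) -- 25 left

remaining voxels: 25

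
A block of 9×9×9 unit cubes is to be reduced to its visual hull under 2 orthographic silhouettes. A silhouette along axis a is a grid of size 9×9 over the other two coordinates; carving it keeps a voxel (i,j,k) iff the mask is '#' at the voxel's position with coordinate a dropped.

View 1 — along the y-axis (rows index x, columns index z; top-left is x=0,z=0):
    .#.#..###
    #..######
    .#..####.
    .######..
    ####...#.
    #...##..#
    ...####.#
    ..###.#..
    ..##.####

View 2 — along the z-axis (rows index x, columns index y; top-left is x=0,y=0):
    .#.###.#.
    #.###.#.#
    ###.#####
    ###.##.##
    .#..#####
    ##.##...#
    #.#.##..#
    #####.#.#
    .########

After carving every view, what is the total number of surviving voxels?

before carving: 729 voxels (9×9×9)
after view 1 [y-axis, 47 of 81 cells solid] → remaining = 423
after view 2 [z-axis, 57 of 81 cells solid] → remaining = 300

remaining voxels: 300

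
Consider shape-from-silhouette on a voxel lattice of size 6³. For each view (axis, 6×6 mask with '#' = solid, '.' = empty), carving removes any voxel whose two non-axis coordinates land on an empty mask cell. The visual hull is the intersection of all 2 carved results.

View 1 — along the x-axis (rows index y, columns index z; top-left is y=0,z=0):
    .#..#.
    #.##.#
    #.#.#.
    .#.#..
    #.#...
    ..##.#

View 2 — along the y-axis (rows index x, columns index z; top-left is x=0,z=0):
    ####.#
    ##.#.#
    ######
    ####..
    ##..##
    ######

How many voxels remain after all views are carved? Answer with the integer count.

full grid |V| = 216
[1] x-view keeps 16 columns → grid now 96
[2] y-view keeps 29 columns → grid now 77

voxel count = 77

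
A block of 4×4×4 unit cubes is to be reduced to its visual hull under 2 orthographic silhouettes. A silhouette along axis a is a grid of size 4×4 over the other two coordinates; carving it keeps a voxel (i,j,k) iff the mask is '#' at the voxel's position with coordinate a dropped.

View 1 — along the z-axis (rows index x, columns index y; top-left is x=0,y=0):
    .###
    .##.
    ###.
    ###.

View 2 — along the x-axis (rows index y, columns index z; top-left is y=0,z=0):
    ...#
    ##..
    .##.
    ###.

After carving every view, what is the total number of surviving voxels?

before carving: 64 voxels (4×4×4)
  1. axis=2 (XY plane), |mask|=11  ⇒  voxels=44
  2. axis=0 (YZ plane), |mask|=8  ⇒  voxels=21

remaining voxels: 21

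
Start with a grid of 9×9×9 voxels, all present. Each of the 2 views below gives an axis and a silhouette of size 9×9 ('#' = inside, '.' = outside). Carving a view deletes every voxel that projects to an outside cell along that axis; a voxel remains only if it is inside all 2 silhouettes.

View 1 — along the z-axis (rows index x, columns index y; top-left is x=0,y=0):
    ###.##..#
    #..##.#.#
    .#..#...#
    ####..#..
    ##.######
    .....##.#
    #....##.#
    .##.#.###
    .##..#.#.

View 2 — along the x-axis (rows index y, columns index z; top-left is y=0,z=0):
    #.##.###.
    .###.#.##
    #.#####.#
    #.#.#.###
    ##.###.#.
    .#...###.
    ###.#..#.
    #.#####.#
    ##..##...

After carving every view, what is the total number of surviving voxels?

remaining voxels: 241

before carving: 729 voxels (9×9×9)
step 1: project along z, AND mask (44/81) → |grid| = 396
step 2: project along x, AND mask (51/81) → |grid| = 241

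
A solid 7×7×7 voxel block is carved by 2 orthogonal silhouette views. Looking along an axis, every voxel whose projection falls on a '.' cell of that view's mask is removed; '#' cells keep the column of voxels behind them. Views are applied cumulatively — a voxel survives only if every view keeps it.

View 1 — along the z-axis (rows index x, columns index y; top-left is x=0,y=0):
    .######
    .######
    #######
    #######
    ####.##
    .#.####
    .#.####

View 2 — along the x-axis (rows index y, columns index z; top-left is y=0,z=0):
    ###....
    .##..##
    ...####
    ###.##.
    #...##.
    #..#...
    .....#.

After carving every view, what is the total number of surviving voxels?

|visual hull| = 131

initial block: 7^3 = 343
V1 z: intersect with XY mask (42 set) -- 294 left
V2 x: intersect with YZ mask (22 set) -- 131 left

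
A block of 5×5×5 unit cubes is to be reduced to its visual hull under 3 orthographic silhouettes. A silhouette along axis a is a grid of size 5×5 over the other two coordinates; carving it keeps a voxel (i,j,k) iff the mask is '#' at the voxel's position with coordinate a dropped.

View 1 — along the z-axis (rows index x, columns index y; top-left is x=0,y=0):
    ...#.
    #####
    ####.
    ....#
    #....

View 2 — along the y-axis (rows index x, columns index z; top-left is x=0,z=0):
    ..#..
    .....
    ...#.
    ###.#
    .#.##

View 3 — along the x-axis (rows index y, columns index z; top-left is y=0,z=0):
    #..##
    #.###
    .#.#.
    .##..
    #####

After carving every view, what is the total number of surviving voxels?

remaining voxels: 10

full grid |V| = 125
carve view 1 (along z, XY-mask fill 12/25): 60 voxels remain
carve view 2 (along y, XZ-mask fill 9/25): 12 voxels remain
carve view 3 (along x, YZ-mask fill 16/25): 10 voxels remain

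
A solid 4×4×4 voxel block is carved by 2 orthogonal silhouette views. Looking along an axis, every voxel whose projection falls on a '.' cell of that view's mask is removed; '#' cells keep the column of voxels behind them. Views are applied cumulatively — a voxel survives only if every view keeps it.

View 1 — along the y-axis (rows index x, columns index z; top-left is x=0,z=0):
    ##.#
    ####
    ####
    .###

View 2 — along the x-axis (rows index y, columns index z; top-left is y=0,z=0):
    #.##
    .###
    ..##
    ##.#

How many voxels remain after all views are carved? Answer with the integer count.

start: 4×4×4 = 64 voxels
[1] y-view keeps 14 columns → grid now 56
[2] x-view keeps 11 columns → grid now 39

voxel count = 39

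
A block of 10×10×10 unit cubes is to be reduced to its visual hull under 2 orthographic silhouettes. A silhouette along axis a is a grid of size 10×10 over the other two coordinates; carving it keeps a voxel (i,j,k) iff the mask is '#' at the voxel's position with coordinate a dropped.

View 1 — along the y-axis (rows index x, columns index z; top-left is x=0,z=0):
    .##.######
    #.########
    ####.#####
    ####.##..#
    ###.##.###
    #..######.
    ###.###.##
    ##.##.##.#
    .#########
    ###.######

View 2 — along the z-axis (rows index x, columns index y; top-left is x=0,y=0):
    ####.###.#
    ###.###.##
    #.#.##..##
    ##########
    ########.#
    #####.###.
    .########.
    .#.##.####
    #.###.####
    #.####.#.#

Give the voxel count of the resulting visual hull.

initial block: 10^3 = 1000
[1] y-view keeps 81 columns → grid now 810
[2] z-view keeps 79 columns → grid now 636

636 voxels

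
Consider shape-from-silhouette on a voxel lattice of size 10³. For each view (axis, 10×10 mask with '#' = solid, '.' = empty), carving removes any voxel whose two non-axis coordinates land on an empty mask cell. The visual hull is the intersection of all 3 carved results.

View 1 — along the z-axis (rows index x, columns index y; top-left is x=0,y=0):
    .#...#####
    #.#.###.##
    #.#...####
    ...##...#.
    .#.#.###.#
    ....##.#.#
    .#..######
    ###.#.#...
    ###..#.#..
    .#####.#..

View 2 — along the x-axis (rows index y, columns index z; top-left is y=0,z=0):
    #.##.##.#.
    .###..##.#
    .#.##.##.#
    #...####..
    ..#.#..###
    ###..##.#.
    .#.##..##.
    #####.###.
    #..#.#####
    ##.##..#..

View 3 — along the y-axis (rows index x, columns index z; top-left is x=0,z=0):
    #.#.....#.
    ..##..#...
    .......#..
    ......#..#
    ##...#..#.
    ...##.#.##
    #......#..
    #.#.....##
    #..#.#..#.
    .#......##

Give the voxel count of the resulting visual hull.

full grid |V| = 1000
after view 1 [z-axis, 55 of 100 cells solid] → remaining = 550
after view 2 [x-axis, 59 of 100 cells solid] → remaining = 328
after view 3 [y-axis, 31 of 100 cells solid] → remaining = 99

remaining voxels: 99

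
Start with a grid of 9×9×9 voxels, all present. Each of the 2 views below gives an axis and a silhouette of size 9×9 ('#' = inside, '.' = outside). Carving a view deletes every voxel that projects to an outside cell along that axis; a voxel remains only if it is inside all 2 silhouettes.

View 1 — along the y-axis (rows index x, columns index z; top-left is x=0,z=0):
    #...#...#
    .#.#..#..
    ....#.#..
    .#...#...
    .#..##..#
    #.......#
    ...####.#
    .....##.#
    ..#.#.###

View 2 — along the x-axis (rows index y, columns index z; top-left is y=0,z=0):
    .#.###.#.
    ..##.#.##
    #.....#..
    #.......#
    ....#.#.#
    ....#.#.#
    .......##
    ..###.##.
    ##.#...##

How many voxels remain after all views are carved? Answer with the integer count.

start: 9×9×9 = 729 voxels
after view 1 [y-axis, 29 of 81 cells solid] → remaining = 261
after view 2 [x-axis, 32 of 81 cells solid] → remaining = 111

111 voxels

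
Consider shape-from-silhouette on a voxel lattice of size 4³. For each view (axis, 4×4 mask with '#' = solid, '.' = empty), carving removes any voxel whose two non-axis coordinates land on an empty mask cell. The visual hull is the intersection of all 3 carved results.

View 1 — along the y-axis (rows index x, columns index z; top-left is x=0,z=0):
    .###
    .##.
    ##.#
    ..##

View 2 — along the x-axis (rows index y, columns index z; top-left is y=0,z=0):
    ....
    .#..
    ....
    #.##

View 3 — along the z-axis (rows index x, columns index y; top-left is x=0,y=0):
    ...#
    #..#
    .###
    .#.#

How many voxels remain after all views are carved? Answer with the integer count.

before carving: 64 voxels (4×4×4)
step 1: project along y, AND mask (10/16) → |grid| = 40
step 2: project along x, AND mask (4/16) → |grid| = 10
step 3: project along z, AND mask (8/16) → |grid| = 8

remaining voxels: 8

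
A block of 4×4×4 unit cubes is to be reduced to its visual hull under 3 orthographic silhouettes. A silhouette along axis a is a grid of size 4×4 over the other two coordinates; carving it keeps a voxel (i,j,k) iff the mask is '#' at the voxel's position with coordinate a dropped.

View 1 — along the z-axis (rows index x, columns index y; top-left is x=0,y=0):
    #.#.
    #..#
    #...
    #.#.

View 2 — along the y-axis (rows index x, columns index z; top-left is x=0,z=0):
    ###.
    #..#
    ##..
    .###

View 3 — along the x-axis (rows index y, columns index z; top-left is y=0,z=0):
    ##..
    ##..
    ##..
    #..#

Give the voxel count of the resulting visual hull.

11 voxels

full grid |V| = 64
after view 1 [z-axis, 7 of 16 cells solid] → remaining = 28
after view 2 [y-axis, 10 of 16 cells solid] → remaining = 18
after view 3 [x-axis, 8 of 16 cells solid] → remaining = 11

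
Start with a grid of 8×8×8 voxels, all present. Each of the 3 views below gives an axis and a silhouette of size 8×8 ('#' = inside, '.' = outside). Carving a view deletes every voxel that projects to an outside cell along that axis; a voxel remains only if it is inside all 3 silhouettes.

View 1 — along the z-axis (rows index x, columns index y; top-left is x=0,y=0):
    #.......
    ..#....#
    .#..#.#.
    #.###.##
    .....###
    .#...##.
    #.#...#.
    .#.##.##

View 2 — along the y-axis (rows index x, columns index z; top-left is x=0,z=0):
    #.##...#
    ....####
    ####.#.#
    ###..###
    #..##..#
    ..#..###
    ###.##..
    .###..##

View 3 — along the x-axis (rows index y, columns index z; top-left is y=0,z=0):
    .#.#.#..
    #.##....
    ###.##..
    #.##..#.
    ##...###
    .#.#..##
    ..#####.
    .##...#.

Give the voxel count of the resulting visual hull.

68 voxels

start: 8×8×8 = 512 voxels
after view 1 [z-axis, 26 of 64 cells solid] → remaining = 208
after view 2 [y-axis, 38 of 64 cells solid] → remaining = 130
after view 3 [x-axis, 32 of 64 cells solid] → remaining = 68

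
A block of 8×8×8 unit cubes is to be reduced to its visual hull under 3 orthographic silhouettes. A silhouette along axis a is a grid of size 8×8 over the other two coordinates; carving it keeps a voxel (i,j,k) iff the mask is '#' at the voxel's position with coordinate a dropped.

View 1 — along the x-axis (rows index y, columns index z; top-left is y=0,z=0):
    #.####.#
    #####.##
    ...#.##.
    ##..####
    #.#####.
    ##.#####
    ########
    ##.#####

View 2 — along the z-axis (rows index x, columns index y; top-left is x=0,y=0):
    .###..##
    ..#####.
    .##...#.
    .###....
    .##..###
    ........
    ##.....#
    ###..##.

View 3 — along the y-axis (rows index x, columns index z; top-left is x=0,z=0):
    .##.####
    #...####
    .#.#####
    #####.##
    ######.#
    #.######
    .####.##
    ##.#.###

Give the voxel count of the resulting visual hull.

initial block: 8^3 = 512
after view 1 [x-axis, 50 of 64 cells solid] → remaining = 400
after view 2 [z-axis, 29 of 64 cells solid] → remaining = 178
after view 3 [y-axis, 50 of 64 cells solid] → remaining = 138

138 voxels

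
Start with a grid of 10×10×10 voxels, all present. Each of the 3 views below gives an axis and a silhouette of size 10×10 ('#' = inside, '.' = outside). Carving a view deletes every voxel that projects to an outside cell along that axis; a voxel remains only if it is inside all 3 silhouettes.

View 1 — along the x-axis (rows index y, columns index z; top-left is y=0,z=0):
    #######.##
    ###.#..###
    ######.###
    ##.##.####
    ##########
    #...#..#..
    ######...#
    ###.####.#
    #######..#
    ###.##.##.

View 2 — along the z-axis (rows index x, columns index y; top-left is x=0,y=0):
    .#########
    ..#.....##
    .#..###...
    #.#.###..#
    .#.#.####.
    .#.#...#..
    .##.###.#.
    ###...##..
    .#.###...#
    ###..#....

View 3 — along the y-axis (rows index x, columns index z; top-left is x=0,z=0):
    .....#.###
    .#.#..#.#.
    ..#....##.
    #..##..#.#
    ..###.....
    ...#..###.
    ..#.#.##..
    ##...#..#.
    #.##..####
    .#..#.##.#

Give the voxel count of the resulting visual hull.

158 voxels

before carving: 1000 voxels (10×10×10)
  1. axis=0 (YZ plane), |mask|=76  ⇒  voxels=760
  2. axis=2 (XY plane), |mask|=51  ⇒  voxels=374
  3. axis=1 (XZ plane), |mask|=43  ⇒  voxels=158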